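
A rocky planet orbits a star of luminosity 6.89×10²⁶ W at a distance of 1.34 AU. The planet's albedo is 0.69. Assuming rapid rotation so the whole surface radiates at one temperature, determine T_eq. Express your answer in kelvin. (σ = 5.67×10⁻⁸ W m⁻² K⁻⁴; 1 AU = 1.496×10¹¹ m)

d = 1.34 AU = 2.00×10¹¹ m.
Flux: S = L/(4πd²) = 6.89×10²⁶/(4π×(2.00×10¹¹)²) = 1360 W m⁻².
Energy balance: absorbed = emitted ⇒ πR²·S(1−A) = 4πR²·σT_eq⁴, so T_eq⁴ = S(1−A)/(4σ).
T_eq = [1360 × 0.31 / (4 × 5.67×10⁻⁸)]^(1/4) = (1.86×10⁹)^(1/4) = 208 K.

T_eq ≈ 208 K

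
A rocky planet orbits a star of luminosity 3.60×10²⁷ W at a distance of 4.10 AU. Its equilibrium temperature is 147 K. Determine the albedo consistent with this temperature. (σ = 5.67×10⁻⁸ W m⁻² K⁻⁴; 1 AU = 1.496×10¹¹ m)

A ≈ 0.86

d = 4.10 AU = 6.13×10¹¹ m.
Flux: S = L/(4πd²) = 3.60×10²⁷/(4π×(6.13×10¹¹)²) = 761 W m⁻².
From T_eq⁴ = S(1−A)/(4σ): 1−A = 4σT_eq⁴/S.
1−A = 4 × 5.67×10⁻⁸ × (147)⁴ / 761 = 0.139.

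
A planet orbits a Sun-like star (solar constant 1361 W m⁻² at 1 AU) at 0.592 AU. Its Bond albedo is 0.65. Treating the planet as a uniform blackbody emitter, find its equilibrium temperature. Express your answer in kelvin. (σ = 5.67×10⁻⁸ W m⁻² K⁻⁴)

Flux at 0.592 AU: S = 1361/0.592² = 3880 W m⁻².
Energy balance: absorbed = emitted ⇒ πR²·S(1−A) = 4πR²·σT_eq⁴, so T_eq⁴ = S(1−A)/(4σ).
T_eq = [3880 × 0.35 / (4 × 5.67×10⁻⁸)]^(1/4) = (5.99×10⁹)^(1/4) = 278 K.

T_eq ≈ 278 K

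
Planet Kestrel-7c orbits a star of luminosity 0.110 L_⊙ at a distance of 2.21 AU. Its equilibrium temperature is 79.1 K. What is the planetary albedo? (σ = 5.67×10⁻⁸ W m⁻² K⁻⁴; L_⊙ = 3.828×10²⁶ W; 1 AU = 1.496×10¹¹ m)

d = 2.21 AU = 3.31×10¹¹ m.
L = 0.110 × 3.828×10²⁶ = 4.21×10²⁵ W.
Flux: S = L/(4πd²) = 4.21×10²⁵/(4π×(3.31×10¹¹)²) = 30.7 W m⁻².
From T_eq⁴ = S(1−A)/(4σ): 1−A = 4σT_eq⁴/S.
1−A = 4 × 5.67×10⁻⁸ × (79.1)⁴ / 30.7 = 0.290.

A ≈ 0.71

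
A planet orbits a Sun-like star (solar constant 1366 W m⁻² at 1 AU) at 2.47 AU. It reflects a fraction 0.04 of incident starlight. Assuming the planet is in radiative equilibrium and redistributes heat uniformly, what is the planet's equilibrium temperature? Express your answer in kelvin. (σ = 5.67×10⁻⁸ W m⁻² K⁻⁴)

T_eq ≈ 175 K

Flux at 2.47 AU: S = 1366/2.47² = 224 W m⁻².
Energy balance: absorbed = emitted ⇒ πR²·S(1−A) = 4πR²·σT_eq⁴, so T_eq⁴ = S(1−A)/(4σ).
T_eq = [224 × 0.96 / (4 × 5.67×10⁻⁸)]^(1/4) = (9.48×10⁸)^(1/4) = 175 K.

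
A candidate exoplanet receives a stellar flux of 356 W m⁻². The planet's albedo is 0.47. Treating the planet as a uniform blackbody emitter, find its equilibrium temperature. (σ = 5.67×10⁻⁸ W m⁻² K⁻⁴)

T_eq ≈ 170 K

Energy balance: absorbed = emitted ⇒ πR²·S(1−A) = 4πR²·σT_eq⁴, so T_eq⁴ = S(1−A)/(4σ).
T_eq = [356 × 0.53 / (4 × 5.67×10⁻⁸)]^(1/4) = (8.32×10⁸)^(1/4) = 170 K.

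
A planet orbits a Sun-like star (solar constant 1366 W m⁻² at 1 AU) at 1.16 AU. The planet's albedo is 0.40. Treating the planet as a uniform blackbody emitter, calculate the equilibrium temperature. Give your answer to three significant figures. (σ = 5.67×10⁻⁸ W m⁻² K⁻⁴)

T_eq ≈ 228 K

Flux at 1.16 AU: S = 1366/1.16² = 1020 W m⁻².
Energy balance: absorbed = emitted ⇒ πR²·S(1−A) = 4πR²·σT_eq⁴, so T_eq⁴ = S(1−A)/(4σ).
T_eq = [1020 × 0.60 / (4 × 5.67×10⁻⁸)]^(1/4) = (2.69×10⁹)^(1/4) = 228 K.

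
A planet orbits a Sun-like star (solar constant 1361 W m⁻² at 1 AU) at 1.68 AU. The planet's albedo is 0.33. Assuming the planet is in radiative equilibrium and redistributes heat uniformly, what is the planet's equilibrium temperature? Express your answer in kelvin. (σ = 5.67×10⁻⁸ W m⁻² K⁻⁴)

Flux at 1.68 AU: S = 1361/1.68² = 482 W m⁻².
Energy balance: absorbed = emitted ⇒ πR²·S(1−A) = 4πR²·σT_eq⁴, so T_eq⁴ = S(1−A)/(4σ).
T_eq = [482 × 0.67 / (4 × 5.67×10⁻⁸)]^(1/4) = (1.42×10⁹)^(1/4) = 194 K.

T_eq ≈ 194 K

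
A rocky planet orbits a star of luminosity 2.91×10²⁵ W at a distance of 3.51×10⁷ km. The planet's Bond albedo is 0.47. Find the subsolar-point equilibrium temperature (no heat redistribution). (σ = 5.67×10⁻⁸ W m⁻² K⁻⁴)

T_ss ≈ 364 K

d = 3.51×10⁷ km = 3.51×10¹⁰ m.
Flux: S = L/(4πd²) = 2.91×10²⁵/(4π×(3.51×10¹⁰)²) = 1880 W m⁻².
At the subsolar point the surface absorbs S(1−A) and emits σT⁴ per unit area — no factor of 4, since only the local patch is in balance.
T = [1880 × 0.53 / 5.67×10⁻⁸]^(1/4) = (1.76×10¹⁰)^(1/4) = 364 K.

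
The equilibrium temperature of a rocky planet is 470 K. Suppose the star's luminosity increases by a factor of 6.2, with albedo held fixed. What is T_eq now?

T_eq ≈ 742 K

T_eq ∝ L^(1/4) · d^(−1/2).
T′ = 470 × 6.2^(1/4) = 742 K.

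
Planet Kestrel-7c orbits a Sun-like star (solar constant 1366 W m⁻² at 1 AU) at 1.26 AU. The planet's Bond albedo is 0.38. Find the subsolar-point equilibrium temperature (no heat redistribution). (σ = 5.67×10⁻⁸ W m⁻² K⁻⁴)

Flux at 1.26 AU: S = 1366/1.26² = 860 W m⁻².
At the subsolar point the surface absorbs S(1−A) and emits σT⁴ per unit area — no factor of 4, since only the local patch is in balance.
T = [860 × 0.62 / 5.67×10⁻⁸]^(1/4) = (9.41×10⁹)^(1/4) = 311 K.

T_ss ≈ 311 K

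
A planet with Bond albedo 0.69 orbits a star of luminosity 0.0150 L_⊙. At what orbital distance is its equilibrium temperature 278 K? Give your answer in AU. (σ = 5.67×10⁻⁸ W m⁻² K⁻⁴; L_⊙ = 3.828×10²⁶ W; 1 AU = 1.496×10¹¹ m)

d ≈ 0.0684 AU

L = 0.0150 × 3.828×10²⁶ = 5.74×10²⁴ W.
From T_eq⁴ = L(1−A)/(16πσd²): d = √[L(1−A)/(16πσT_eq⁴)].
d = √[5.74×10²⁴ × 0.31 / (16π × 5.67×10⁻⁸ × (278)⁴)] = 1.02×10¹⁰ m = 0.0684 AU.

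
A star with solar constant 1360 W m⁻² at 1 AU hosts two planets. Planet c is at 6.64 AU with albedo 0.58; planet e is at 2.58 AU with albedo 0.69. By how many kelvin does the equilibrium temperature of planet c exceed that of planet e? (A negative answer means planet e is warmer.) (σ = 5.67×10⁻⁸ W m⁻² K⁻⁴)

ΔT ≈ -42.3 K

T_eq = [S₀(1−A)/(4σd²)]^(1/4), so T ∝ (1−A)^(1/4) / √d.
T₁ = [1360×0.42/(4×5.67×10⁻⁸×6.64²)]^(1/4) = 86.94 K.
T₂ = [1360×0.31/(4×5.67×10⁻⁸×2.58²)]^(1/4) = 129.27 K.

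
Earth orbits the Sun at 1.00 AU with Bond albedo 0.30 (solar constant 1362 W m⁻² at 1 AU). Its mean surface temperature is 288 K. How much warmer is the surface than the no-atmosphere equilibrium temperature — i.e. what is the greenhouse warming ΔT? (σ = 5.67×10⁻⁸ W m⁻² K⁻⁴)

S = 1362/1.00² = 1362 W m⁻².
T_eq = [S(1−A)/(4σ)]^(1/4) = [1362×0.70/(4×5.67×10⁻⁸)]^(1/4) = 254.6 K.
ΔT = T_surf − T_eq = 288 − 254.6.

ΔT ≈ 33.4 K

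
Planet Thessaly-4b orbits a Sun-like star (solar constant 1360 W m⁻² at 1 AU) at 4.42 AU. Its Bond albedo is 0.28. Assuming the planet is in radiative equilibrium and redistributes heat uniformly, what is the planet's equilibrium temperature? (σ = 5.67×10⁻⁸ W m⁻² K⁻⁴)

Flux at 4.42 AU: S = 1360/4.42² = 69.6 W m⁻².
Energy balance: absorbed = emitted ⇒ πR²·S(1−A) = 4πR²·σT_eq⁴, so T_eq⁴ = S(1−A)/(4σ).
T_eq = [69.6 × 0.72 / (4 × 5.67×10⁻⁸)]^(1/4) = (2.21×10⁸)^(1/4) = 122 K.

T_eq ≈ 122 K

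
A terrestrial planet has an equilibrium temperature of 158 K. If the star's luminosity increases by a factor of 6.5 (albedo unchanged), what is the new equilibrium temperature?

T_eq ∝ L^(1/4) · d^(−1/2).
T′ = 158 × 6.5^(1/4) = 252 K.

T_eq ≈ 252 K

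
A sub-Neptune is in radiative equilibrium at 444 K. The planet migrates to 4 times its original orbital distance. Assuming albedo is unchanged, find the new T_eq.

T_eq ∝ L^(1/4) · d^(−1/2).
T′ = 444 / 4^(1/2) = 222 K.

T_eq ≈ 222 K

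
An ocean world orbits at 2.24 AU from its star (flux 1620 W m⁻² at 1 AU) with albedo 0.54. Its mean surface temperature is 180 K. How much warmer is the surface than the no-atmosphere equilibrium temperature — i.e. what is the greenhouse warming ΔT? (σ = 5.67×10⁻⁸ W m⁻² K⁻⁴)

ΔT ≈ 20.0 K

S = 1620/2.24² = 322.9 W m⁻².
T_eq = [S(1−A)/(4σ)]^(1/4) = [322.9×0.46/(4×5.67×10⁻⁸)]^(1/4) = 160.0 K.
ΔT = T_surf − T_eq = 180 − 160.0.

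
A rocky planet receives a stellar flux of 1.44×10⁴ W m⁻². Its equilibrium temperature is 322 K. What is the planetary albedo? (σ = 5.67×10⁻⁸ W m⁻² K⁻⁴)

A ≈ 0.83

From T_eq⁴ = S(1−A)/(4σ): 1−A = 4σT_eq⁴/S.
1−A = 4 × 5.67×10⁻⁸ × (322)⁴ / 1.44×10⁴ = 0.169.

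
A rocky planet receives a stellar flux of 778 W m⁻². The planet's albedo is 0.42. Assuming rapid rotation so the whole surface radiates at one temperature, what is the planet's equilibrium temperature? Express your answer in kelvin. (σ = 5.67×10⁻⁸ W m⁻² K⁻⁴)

T_eq ≈ 211 K

Energy balance: absorbed = emitted ⇒ πR²·S(1−A) = 4πR²·σT_eq⁴, so T_eq⁴ = S(1−A)/(4σ).
T_eq = [778 × 0.58 / (4 × 5.67×10⁻⁸)]^(1/4) = (1.99×10⁹)^(1/4) = 211 K.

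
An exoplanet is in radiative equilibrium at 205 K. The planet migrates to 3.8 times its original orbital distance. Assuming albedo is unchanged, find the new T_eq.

T_eq ∝ L^(1/4) · d^(−1/2).
T′ = 205 / 3.8^(1/2) = 105 K.

T_eq ≈ 105 K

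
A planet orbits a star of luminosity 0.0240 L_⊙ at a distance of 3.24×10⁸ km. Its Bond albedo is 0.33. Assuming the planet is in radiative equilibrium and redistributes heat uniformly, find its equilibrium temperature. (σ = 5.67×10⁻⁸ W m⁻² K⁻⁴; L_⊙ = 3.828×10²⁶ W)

d = 3.24×10⁸ km = 3.24×10¹¹ m.
L = 0.0240 × 3.828×10²⁶ = 9.19×10²⁴ W.
Flux: S = L/(4πd²) = 9.19×10²⁴/(4π×(3.24×10¹¹)²) = 6.96 W m⁻².
Energy balance: absorbed = emitted ⇒ πR²·S(1−A) = 4πR²·σT_eq⁴, so T_eq⁴ = S(1−A)/(4σ).
T_eq = [6.96 × 0.67 / (4 × 5.67×10⁻⁸)]^(1/4) = (2.06×10⁷)^(1/4) = 67.3 K.

T_eq ≈ 67.3 K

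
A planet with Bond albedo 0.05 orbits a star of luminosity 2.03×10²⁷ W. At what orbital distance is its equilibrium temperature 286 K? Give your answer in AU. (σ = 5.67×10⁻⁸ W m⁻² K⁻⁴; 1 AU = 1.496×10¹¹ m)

d ≈ 2.13 AU

From T_eq⁴ = L(1−A)/(16πσd²): d = √[L(1−A)/(16πσT_eq⁴)].
d = √[2.03×10²⁷ × 0.95 / (16π × 5.67×10⁻⁸ × (286)⁴)] = 3.18×10¹¹ m = 2.13 AU.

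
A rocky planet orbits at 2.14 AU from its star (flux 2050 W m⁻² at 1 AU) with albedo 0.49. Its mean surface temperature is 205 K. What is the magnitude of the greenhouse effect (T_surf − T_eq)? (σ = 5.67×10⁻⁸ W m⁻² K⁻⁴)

ΔT ≈ 26.9 K

S = 2050/2.14² = 447.6 W m⁻².
T_eq = [S(1−A)/(4σ)]^(1/4) = [447.6×0.51/(4×5.67×10⁻⁸)]^(1/4) = 178.1 K.
ΔT = T_surf − T_eq = 205 − 178.1.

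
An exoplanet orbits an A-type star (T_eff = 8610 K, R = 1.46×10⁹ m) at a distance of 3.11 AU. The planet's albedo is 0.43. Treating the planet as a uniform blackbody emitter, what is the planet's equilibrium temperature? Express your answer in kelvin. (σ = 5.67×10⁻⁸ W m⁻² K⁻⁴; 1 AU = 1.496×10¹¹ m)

T_eq ≈ 296 K

d = 3.11 AU = 4.65×10¹¹ m.
L = 4πR_⋆²σT_⋆⁴ = 4π(1.46×10⁹)² × 5.67×10⁻⁸ × (8610)⁴ = 8.35×10²⁷ W.
S = L/(4πd²) = 3070 W m⁻².
Energy balance: absorbed = emitted ⇒ πR²·S(1−A) = 4πR²·σT_eq⁴, so T_eq⁴ = S(1−A)/(4σ).
T_eq = [3070 × 0.57 / (4 × 5.67×10⁻⁸)]^(1/4) = (7.71×10⁹)^(1/4) = 296 K.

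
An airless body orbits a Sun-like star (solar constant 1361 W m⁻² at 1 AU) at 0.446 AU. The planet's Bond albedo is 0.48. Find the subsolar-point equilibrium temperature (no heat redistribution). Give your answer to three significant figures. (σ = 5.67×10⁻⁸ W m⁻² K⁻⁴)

T_ss ≈ 500 K

Flux at 0.446 AU: S = 1361/0.446² = 6840 W m⁻².
At the subsolar point the surface absorbs S(1−A) and emits σT⁴ per unit area — no factor of 4, since only the local patch is in balance.
T = [6840 × 0.52 / 5.67×10⁻⁸]^(1/4) = (6.27×10¹⁰)^(1/4) = 500 K.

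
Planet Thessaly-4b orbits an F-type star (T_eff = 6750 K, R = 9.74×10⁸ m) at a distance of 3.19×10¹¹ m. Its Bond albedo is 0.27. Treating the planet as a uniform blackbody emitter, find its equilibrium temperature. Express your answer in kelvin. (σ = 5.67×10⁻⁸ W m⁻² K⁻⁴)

T_eq ≈ 244 K

L = 4πR_⋆²σT_⋆⁴ = 4π(9.74×10⁸)² × 5.67×10⁻⁸ × (6750)⁴ = 1.40×10²⁷ W.
S = L/(4πd²) = 1100 W m⁻².
Energy balance: absorbed = emitted ⇒ πR²·S(1−A) = 4πR²·σT_eq⁴, so T_eq⁴ = S(1−A)/(4σ).
T_eq = [1100 × 0.73 / (4 × 5.67×10⁻⁸)]^(1/4) = (3.53×10⁹)^(1/4) = 244 K.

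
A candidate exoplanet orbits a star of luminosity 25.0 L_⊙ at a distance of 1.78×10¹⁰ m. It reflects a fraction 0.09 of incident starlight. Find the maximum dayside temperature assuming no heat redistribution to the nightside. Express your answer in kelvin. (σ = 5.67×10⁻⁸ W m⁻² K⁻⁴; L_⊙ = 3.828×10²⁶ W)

L = 25.0 × 3.828×10²⁶ = 9.57×10²⁷ W.
Flux: S = L/(4πd²) = 9.57×10²⁷/(4π×(1.78×10¹⁰)²) = 2.40×10⁶ W m⁻².
With no redistribution each surface element balances locally: S(1−A) = σT⁴.
T = [2.40×10⁶ × 0.91 / 5.67×10⁻⁸]^(1/4) = (3.86×10¹³)^(1/4) = 2490 K.

T_ss ≈ 2490 K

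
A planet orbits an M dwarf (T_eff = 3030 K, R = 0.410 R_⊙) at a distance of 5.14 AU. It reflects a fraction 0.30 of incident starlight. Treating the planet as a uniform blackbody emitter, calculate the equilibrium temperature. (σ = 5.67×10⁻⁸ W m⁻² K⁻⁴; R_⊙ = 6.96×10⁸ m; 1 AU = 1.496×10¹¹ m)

T_eq ≈ 37.8 K

R_⋆ = 0.410 × 6.96×10⁸ = 2.85×10⁸ m.
d = 5.14 AU = 7.69×10¹¹ m.
L = 4πR_⋆²σT_⋆⁴ = 4π(2.85×10⁸)² × 5.67×10⁻⁸ × (3030)⁴ = 4.89×10²⁴ W.
S = L/(4πd²) = 0.658 W m⁻².
Energy balance: absorbed = emitted ⇒ πR²·S(1−A) = 4πR²·σT_eq⁴, so T_eq⁴ = S(1−A)/(4σ).
T_eq = [0.658 × 0.70 / (4 × 5.67×10⁻⁸)]^(1/4) = (2.03×10⁶)^(1/4) = 37.8 K.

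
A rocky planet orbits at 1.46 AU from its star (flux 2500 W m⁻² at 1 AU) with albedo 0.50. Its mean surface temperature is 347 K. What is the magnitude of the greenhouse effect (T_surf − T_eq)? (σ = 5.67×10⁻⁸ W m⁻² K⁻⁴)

ΔT ≈ 121.5 K

S = 2500/1.46² = 1173 W m⁻².
T_eq = [S(1−A)/(4σ)]^(1/4) = [1173×0.50/(4×5.67×10⁻⁸)]^(1/4) = 225.5 K.
ΔT = T_surf − T_eq = 347 − 225.5.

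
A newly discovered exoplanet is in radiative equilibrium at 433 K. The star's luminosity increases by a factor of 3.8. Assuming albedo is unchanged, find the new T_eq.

T_eq ∝ L^(1/4) · d^(−1/2).
T′ = 433 × 3.8^(1/4) = 605 K.

T_eq ≈ 605 K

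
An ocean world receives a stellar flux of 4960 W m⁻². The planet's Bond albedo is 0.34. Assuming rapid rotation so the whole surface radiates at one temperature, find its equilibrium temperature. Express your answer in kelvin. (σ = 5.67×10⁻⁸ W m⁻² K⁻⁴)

T_eq ≈ 347 K

Energy balance: absorbed = emitted ⇒ πR²·S(1−A) = 4πR²·σT_eq⁴, so T_eq⁴ = S(1−A)/(4σ).
T_eq = [4960 × 0.66 / (4 × 5.67×10⁻⁸)]^(1/4) = (1.44×10¹⁰)^(1/4) = 347 K.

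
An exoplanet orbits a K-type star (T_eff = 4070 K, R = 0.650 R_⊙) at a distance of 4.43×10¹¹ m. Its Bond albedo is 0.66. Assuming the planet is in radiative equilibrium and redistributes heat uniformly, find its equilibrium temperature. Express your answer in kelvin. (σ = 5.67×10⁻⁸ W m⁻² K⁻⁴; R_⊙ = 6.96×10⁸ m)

T_eq ≈ 70.2 K

R_⋆ = 0.650 × 6.96×10⁸ = 4.52×10⁸ m.
L = 4πR_⋆²σT_⋆⁴ = 4π(4.52×10⁸)² × 5.67×10⁻⁸ × (4070)⁴ = 4.00×10²⁵ W.
S = L/(4πd²) = 16.2 W m⁻².
Energy balance: absorbed = emitted ⇒ πR²·S(1−A) = 4πR²·σT_eq⁴, so T_eq⁴ = S(1−A)/(4σ).
T_eq = [16.2 × 0.34 / (4 × 5.67×10⁻⁸)]^(1/4) = (2.43×10⁷)^(1/4) = 70.2 K.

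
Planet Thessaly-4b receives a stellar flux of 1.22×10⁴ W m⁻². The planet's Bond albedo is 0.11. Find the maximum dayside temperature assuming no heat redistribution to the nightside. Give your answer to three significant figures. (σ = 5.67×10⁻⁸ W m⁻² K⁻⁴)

T_ss ≈ 662 K

With no redistribution each surface element balances locally: S(1−A) = σT⁴.
T = [1.22×10⁴ × 0.89 / 5.67×10⁻⁸]^(1/4) = (1.91×10¹¹)^(1/4) = 662 K.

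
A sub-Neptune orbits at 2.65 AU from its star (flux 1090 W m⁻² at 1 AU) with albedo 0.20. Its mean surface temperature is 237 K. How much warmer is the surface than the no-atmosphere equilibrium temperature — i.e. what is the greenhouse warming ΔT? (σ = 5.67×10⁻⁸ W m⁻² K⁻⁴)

S = 1090/2.65² = 155.2 W m⁻².
T_eq = [S(1−A)/(4σ)]^(1/4) = [155.2×0.80/(4×5.67×10⁻⁸)]^(1/4) = 153.0 K.
ΔT = T_surf − T_eq = 237 − 153.0.

ΔT ≈ 84.0 K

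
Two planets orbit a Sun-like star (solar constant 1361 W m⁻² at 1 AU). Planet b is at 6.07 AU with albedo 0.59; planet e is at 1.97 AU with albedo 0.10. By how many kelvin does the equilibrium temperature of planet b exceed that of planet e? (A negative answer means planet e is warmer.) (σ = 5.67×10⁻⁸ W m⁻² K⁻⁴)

T_eq = [S₀(1−A)/(4σd²)]^(1/4), so T ∝ (1−A)^(1/4) / √d.
T₁ = [1361×0.41/(4×5.67×10⁻⁸×6.07²)]^(1/4) = 90.40 K.
T₂ = [1361×0.90/(4×5.67×10⁻⁸×1.97²)]^(1/4) = 193.14 K.

ΔT ≈ -102.7 K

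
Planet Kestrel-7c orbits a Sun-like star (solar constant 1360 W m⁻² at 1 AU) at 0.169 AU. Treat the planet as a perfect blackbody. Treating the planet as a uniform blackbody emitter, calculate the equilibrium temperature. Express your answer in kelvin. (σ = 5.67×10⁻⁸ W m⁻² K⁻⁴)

Flux at 0.169 AU: S = 1360/0.169² = 4.76×10⁴ W m⁻².
Energy balance: absorbed = emitted ⇒ πR²·S(1−A) = 4πR²·σT_eq⁴, so T_eq⁴ = S(1−A)/(4σ).
T_eq = [4.76×10⁴ × 1.00 / (4 × 5.67×10⁻⁸)]^(1/4) = (2.10×10¹¹)^(1/4) = 677 K.

T_eq ≈ 677 K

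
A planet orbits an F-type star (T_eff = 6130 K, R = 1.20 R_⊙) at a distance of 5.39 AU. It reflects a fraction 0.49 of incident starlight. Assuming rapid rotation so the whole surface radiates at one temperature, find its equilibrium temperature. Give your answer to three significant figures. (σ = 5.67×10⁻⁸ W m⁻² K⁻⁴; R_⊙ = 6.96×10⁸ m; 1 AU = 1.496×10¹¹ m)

R_⋆ = 1.20 × 6.96×10⁸ = 8.35×10⁸ m.
d = 5.39 AU = 8.06×10¹¹ m.
L = 4πR_⋆²σT_⋆⁴ = 4π(8.35×10⁸)² × 5.67×10⁻⁸ × (6130)⁴ = 7.02×10²⁶ W.
S = L/(4πd²) = 85.9 W m⁻².
Energy balance: absorbed = emitted ⇒ πR²·S(1−A) = 4πR²·σT_eq⁴, so T_eq⁴ = S(1−A)/(4σ).
T_eq = [85.9 × 0.51 / (4 × 5.67×10⁻⁸)]^(1/4) = (1.93×10⁸)^(1/4) = 118 K.

T_eq ≈ 118 K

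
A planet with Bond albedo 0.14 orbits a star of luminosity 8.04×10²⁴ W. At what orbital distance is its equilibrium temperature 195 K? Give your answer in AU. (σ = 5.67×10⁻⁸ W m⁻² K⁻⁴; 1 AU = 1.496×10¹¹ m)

From T_eq⁴ = L(1−A)/(16πσd²): d = √[L(1−A)/(16πσT_eq⁴)].
d = √[8.04×10²⁴ × 0.86 / (16π × 5.67×10⁻⁸ × (195)⁴)] = 4.10×10¹⁰ m = 0.274 AU.

d ≈ 0.274 AU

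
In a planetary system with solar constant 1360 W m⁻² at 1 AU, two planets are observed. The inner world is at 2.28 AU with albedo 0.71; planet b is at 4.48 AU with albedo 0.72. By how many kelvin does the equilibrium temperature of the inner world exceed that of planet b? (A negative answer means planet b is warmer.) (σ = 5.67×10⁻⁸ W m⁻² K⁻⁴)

ΔT ≈ 39.6 K

T_eq = [S₀(1−A)/(4σd²)]^(1/4), so T ∝ (1−A)^(1/4) / √d.
T₁ = [1360×0.29/(4×5.67×10⁻⁸×2.28²)]^(1/4) = 135.24 K.
T₂ = [1360×0.28/(4×5.67×10⁻⁸×4.48²)]^(1/4) = 95.64 K.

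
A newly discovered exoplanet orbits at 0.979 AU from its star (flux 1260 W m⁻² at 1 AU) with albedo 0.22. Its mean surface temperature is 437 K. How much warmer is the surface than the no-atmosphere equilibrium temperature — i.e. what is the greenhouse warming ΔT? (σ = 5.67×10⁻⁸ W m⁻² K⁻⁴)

ΔT ≈ 177.7 K

S = 1260/0.979² = 1315 W m⁻².
T_eq = [S(1−A)/(4σ)]^(1/4) = [1315×0.78/(4×5.67×10⁻⁸)]^(1/4) = 259.3 K.
ΔT = T_surf − T_eq = 437 − 259.3.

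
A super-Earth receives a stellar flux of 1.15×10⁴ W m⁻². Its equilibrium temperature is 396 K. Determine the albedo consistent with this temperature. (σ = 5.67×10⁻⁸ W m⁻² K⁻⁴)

A ≈ 0.52

From T_eq⁴ = S(1−A)/(4σ): 1−A = 4σT_eq⁴/S.
1−A = 4 × 5.67×10⁻⁸ × (396)⁴ / 1.15×10⁴ = 0.485.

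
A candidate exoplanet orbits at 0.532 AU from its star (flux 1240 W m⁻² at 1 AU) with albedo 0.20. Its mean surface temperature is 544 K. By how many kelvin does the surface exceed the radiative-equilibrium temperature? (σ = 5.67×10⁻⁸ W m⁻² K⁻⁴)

S = 1240/0.532² = 4381 W m⁻².
T_eq = [S(1−A)/(4σ)]^(1/4) = [4381×0.80/(4×5.67×10⁻⁸)]^(1/4) = 352.6 K.
ΔT = T_surf − T_eq = 544 − 352.6.

ΔT ≈ 191.4 K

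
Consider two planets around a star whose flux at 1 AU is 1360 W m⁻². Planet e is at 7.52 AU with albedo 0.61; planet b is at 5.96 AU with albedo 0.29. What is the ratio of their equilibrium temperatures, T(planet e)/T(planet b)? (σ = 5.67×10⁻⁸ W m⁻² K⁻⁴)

T_eq = [S₀(1−A)/(4σd²)]^(1/4), so T ∝ (1−A)^(1/4) / √d.
T₁ = [1360×0.39/(4×5.67×10⁻⁸×7.52²)]^(1/4) = 80.19 K.
T₂ = [1360×0.71/(4×5.67×10⁻⁸×5.96²)]^(1/4) = 104.63 K.

T₁/T₂ ≈ 0.766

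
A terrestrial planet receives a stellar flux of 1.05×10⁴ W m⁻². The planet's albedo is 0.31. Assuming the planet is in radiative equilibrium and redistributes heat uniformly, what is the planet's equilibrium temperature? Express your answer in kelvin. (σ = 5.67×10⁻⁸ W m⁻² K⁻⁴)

T_eq ≈ 423 K

Energy balance: absorbed = emitted ⇒ πR²·S(1−A) = 4πR²·σT_eq⁴, so T_eq⁴ = S(1−A)/(4σ).
T_eq = [1.05×10⁴ × 0.69 / (4 × 5.67×10⁻⁸)]^(1/4) = (3.19×10¹⁰)^(1/4) = 423 K.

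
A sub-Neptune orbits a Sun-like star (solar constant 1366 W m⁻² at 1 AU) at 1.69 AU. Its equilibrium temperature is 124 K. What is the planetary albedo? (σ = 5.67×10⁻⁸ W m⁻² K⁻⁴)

Flux at 1.69 AU: S = 1366/1.69² = 478 W m⁻².
From T_eq⁴ = S(1−A)/(4σ): 1−A = 4σT_eq⁴/S.
1−A = 4 × 5.67×10⁻⁸ × (124)⁴ / 478 = 0.112.

A ≈ 0.89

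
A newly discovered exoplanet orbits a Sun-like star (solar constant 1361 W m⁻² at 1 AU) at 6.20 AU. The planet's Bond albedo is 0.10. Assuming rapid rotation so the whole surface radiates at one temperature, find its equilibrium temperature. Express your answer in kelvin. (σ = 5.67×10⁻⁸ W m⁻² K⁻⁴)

T_eq ≈ 109 K

Flux at 6.20 AU: S = 1361/6.20² = 35.4 W m⁻².
Energy balance: absorbed = emitted ⇒ πR²·S(1−A) = 4πR²·σT_eq⁴, so T_eq⁴ = S(1−A)/(4σ).
T_eq = [35.4 × 0.90 / (4 × 5.67×10⁻⁸)]^(1/4) = (1.40×10⁸)^(1/4) = 109 K.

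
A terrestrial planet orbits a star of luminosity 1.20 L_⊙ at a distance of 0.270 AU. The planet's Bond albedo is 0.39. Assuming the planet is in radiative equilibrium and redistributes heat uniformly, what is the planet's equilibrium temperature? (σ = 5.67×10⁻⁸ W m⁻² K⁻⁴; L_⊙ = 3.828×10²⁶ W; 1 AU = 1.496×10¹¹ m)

T_eq ≈ 495 K

d = 0.270 AU = 4.04×10¹⁰ m.
L = 1.20 × 3.828×10²⁶ = 4.59×10²⁶ W.
Flux: S = L/(4πd²) = 4.59×10²⁶/(4π×(4.04×10¹⁰)²) = 2.24×10⁴ W m⁻².
Energy balance: absorbed = emitted ⇒ πR²·S(1−A) = 4πR²·σT_eq⁴, so T_eq⁴ = S(1−A)/(4σ).
T_eq = [2.24×10⁴ × 0.61 / (4 × 5.67×10⁻⁸)]^(1/4) = (6.03×10¹⁰)^(1/4) = 495 K.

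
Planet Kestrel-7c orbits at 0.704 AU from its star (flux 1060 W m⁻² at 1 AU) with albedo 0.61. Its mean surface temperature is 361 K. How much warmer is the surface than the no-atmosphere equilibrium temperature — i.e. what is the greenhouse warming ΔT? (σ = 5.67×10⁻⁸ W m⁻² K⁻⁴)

S = 1060/0.704² = 2139 W m⁻².
T_eq = [S(1−A)/(4σ)]^(1/4) = [2139×0.39/(4×5.67×10⁻⁸)]^(1/4) = 246.3 K.
ΔT = T_surf − T_eq = 361 − 246.3.

ΔT ≈ 114.7 K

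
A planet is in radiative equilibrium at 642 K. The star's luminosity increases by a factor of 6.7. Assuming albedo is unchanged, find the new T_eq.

T_eq ≈ 1030 K

T_eq ∝ L^(1/4) · d^(−1/2).
T′ = 642 × 6.7^(1/4) = 1030 K.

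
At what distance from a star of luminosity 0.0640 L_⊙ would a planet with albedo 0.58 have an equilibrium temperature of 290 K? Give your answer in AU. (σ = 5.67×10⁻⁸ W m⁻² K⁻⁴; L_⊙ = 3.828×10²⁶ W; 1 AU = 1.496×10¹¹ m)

d ≈ 0.151 AU

L = 0.0640 × 3.828×10²⁶ = 2.45×10²⁵ W.
From T_eq⁴ = L(1−A)/(16πσd²): d = √[L(1−A)/(16πσT_eq⁴)].
d = √[2.45×10²⁵ × 0.42 / (16π × 5.67×10⁻⁸ × (290)⁴)] = 2.26×10¹⁰ m = 0.151 AU.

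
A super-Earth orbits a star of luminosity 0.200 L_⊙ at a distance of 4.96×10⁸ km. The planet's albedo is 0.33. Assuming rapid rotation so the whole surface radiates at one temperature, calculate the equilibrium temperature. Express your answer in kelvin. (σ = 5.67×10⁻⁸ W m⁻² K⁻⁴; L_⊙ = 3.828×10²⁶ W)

d = 4.96×10⁸ km = 4.96×10¹¹ m.
L = 0.200 × 3.828×10²⁶ = 7.66×10²⁵ W.
Flux: S = L/(4πd²) = 7.66×10²⁵/(4π×(4.96×10¹¹)²) = 24.8 W m⁻².
Energy balance: absorbed = emitted ⇒ πR²·S(1−A) = 4πR²·σT_eq⁴, so T_eq⁴ = S(1−A)/(4σ).
T_eq = [24.8 × 0.67 / (4 × 5.67×10⁻⁸)]^(1/4) = (7.32×10⁷)^(1/4) = 92.5 K.

T_eq ≈ 92.5 K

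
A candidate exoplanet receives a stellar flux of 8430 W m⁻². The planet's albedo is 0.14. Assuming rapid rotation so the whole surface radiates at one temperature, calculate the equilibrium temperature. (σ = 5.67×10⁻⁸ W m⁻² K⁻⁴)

Energy balance: absorbed = emitted ⇒ πR²·S(1−A) = 4πR²·σT_eq⁴, so T_eq⁴ = S(1−A)/(4σ).
T_eq = [8430 × 0.86 / (4 × 5.67×10⁻⁸)]^(1/4) = (3.20×10¹⁰)^(1/4) = 423 K.

T_eq ≈ 423 K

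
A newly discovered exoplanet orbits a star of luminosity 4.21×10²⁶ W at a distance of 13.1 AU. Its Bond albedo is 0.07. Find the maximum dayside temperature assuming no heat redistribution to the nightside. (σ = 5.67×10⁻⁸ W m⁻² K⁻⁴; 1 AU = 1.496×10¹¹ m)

T_ss ≈ 109 K

d = 13.1 AU = 1.96×10¹² m.
Flux: S = L/(4πd²) = 4.21×10²⁶/(4π×(1.96×10¹²)²) = 8.72 W m⁻².
With no redistribution each surface element balances locally: S(1−A) = σT⁴.
T = [8.72 × 0.93 / 5.67×10⁻⁸]^(1/4) = (1.43×10⁸)^(1/4) = 109 K.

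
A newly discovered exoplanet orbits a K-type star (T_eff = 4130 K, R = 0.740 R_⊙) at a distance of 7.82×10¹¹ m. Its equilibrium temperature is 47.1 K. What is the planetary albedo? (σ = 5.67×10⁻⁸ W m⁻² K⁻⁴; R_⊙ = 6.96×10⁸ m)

A ≈ 0.84

R_⋆ = 0.740 × 6.96×10⁸ = 5.15×10⁸ m.
L = 4πR_⋆²σT_⋆⁴ = 4π(5.15×10⁸)² × 5.67×10⁻⁸ × (4130)⁴ = 5.50×10²⁵ W.
S = L/(4πd²) = 7.16 W m⁻².
From T_eq⁴ = S(1−A)/(4σ): 1−A = 4σT_eq⁴/S.
1−A = 4 × 5.67×10⁻⁸ × (47.1)⁴ / 7.16 = 0.156.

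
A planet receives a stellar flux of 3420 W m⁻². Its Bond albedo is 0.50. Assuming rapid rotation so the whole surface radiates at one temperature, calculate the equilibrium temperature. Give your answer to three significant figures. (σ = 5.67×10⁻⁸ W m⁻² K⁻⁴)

T_eq ≈ 295 K

Energy balance: absorbed = emitted ⇒ πR²·S(1−A) = 4πR²·σT_eq⁴, so T_eq⁴ = S(1−A)/(4σ).
T_eq = [3420 × 0.50 / (4 × 5.67×10⁻⁸)]^(1/4) = (7.54×10⁹)^(1/4) = 295 K.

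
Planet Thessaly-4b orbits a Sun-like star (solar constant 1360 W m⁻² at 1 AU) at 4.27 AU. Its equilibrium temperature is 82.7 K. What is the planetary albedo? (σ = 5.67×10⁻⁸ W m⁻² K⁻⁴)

A ≈ 0.86

Flux at 4.27 AU: S = 1360/4.27² = 74.6 W m⁻².
From T_eq⁴ = S(1−A)/(4σ): 1−A = 4σT_eq⁴/S.
1−A = 4 × 5.67×10⁻⁸ × (82.7)⁴ / 74.6 = 0.142.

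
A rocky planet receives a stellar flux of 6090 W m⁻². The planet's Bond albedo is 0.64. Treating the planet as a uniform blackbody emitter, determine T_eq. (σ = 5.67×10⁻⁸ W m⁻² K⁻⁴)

Energy balance: absorbed = emitted ⇒ πR²·S(1−A) = 4πR²·σT_eq⁴, so T_eq⁴ = S(1−A)/(4σ).
T_eq = [6090 × 0.36 / (4 × 5.67×10⁻⁸)]^(1/4) = (9.67×10⁹)^(1/4) = 314 K.

T_eq ≈ 314 K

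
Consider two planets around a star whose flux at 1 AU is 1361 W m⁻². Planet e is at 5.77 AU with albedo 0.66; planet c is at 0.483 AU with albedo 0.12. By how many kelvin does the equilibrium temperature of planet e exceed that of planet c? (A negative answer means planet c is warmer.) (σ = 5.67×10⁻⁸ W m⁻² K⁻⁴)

ΔT ≈ -299.4 K

T_eq = [S₀(1−A)/(4σd²)]^(1/4), so T ∝ (1−A)^(1/4) / √d.
T₁ = [1361×0.34/(4×5.67×10⁻⁸×5.77²)]^(1/4) = 88.48 K.
T₂ = [1361×0.88/(4×5.67×10⁻⁸×0.483²)]^(1/4) = 387.88 K.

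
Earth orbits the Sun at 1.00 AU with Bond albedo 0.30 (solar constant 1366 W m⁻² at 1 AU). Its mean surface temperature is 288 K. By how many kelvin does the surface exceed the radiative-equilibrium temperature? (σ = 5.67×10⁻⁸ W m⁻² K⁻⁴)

S = 1366/1.00² = 1366 W m⁻².
T_eq = [S(1−A)/(4σ)]^(1/4) = [1366×0.70/(4×5.67×10⁻⁸)]^(1/4) = 254.8 K.
ΔT = T_surf − T_eq = 288 − 254.8.

ΔT ≈ 33.2 K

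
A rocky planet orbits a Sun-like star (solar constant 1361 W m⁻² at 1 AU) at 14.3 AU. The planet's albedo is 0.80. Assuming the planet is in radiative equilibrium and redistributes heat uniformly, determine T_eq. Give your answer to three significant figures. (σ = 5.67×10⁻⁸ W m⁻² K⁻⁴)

Flux at 14.3 AU: S = 1361/14.3² = 6.66 W m⁻².
Energy balance: absorbed = emitted ⇒ πR²·S(1−A) = 4πR²·σT_eq⁴, so T_eq⁴ = S(1−A)/(4σ).
T_eq = [6.66 × 0.20 / (4 × 5.67×10⁻⁸)]^(1/4) = (5.87×10⁶)^(1/4) = 49.2 K.

T_eq ≈ 49.2 K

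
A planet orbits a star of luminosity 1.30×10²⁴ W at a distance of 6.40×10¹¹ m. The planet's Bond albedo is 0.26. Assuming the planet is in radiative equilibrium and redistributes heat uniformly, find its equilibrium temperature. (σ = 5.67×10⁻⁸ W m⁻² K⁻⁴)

T_eq ≈ 30.1 K

Flux: S = L/(4πd²) = 1.30×10²⁴/(4π×(6.40×10¹¹)²) = 0.253 W m⁻².
Energy balance: absorbed = emitted ⇒ πR²·S(1−A) = 4πR²·σT_eq⁴, so T_eq⁴ = S(1−A)/(4σ).
T_eq = [0.253 × 0.74 / (4 × 5.67×10⁻⁸)]^(1/4) = (8.24×10⁵)^(1/4) = 30.1 K.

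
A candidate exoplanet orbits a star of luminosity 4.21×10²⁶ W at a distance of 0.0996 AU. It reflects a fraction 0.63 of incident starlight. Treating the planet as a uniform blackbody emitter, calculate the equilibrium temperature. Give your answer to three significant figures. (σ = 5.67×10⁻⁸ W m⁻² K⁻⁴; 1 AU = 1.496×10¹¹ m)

d = 0.0996 AU = 1.49×10¹⁰ m.
Flux: S = L/(4πd²) = 4.21×10²⁶/(4π×(1.49×10¹⁰)²) = 1.51×10⁵ W m⁻².
Energy balance: absorbed = emitted ⇒ πR²·S(1−A) = 4πR²·σT_eq⁴, so T_eq⁴ = S(1−A)/(4σ).
T_eq = [1.51×10⁵ × 0.37 / (4 × 5.67×10⁻⁸)]^(1/4) = (2.46×10¹¹)^(1/4) = 704 K.

T_eq ≈ 704 K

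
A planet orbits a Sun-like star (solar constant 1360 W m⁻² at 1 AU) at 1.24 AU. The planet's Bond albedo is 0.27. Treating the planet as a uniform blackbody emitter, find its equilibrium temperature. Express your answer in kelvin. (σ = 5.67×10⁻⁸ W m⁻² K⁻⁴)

T_eq ≈ 231 K

Flux at 1.24 AU: S = 1360/1.24² = 884 W m⁻².
Energy balance: absorbed = emitted ⇒ πR²·S(1−A) = 4πR²·σT_eq⁴, so T_eq⁴ = S(1−A)/(4σ).
T_eq = [884 × 0.73 / (4 × 5.67×10⁻⁸)]^(1/4) = (2.85×10⁹)^(1/4) = 231 K.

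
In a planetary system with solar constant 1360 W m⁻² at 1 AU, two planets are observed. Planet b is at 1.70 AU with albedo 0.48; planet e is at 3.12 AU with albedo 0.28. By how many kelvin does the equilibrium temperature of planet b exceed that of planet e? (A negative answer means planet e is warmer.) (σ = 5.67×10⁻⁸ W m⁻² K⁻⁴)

ΔT ≈ 36.1 K

T_eq = [S₀(1−A)/(4σd²)]^(1/4), so T ∝ (1−A)^(1/4) / √d.
T₁ = [1360×0.52/(4×5.67×10⁻⁸×1.70²)]^(1/4) = 181.24 K.
T₂ = [1360×0.72/(4×5.67×10⁻⁸×3.12²)]^(1/4) = 145.12 K.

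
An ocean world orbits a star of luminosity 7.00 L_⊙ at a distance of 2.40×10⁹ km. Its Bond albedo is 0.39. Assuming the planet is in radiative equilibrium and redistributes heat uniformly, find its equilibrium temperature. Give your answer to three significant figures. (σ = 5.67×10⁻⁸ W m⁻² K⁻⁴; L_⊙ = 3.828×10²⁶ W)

d = 2.40×10⁹ km = 2.40×10¹² m.
L = 7.00 × 3.828×10²⁶ = 2.68×10²⁷ W.
Flux: S = L/(4πd²) = 2.68×10²⁷/(4π×(2.40×10¹²)²) = 37.0 W m⁻².
Energy balance: absorbed = emitted ⇒ πR²·S(1−A) = 4πR²·σT_eq⁴, so T_eq⁴ = S(1−A)/(4σ).
T_eq = [37.0 × 0.61 / (4 × 5.67×10⁻⁸)]^(1/4) = (9.96×10⁷)^(1/4) = 99.9 K.

T_eq ≈ 99.9 K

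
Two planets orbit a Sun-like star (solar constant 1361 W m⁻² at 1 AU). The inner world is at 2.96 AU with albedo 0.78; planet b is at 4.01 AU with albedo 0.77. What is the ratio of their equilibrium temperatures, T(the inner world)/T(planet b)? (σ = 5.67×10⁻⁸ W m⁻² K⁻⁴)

T_eq = [S₀(1−A)/(4σd²)]^(1/4), so T ∝ (1−A)^(1/4) / √d.
T₁ = [1361×0.22/(4×5.67×10⁻⁸×2.96²)]^(1/4) = 110.79 K.
T₂ = [1361×0.23/(4×5.67×10⁻⁸×4.01²)]^(1/4) = 96.25 K.

T₁/T₂ ≈ 1.151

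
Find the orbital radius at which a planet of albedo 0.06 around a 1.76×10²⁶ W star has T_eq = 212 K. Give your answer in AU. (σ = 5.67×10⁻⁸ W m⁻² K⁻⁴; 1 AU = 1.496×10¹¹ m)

From T_eq⁴ = L(1−A)/(16πσd²): d = √[L(1−A)/(16πσT_eq⁴)].
d = √[1.76×10²⁶ × 0.94 / (16π × 5.67×10⁻⁸ × (212)⁴)] = 1.70×10¹¹ m = 1.13 AU.

d ≈ 1.13 AU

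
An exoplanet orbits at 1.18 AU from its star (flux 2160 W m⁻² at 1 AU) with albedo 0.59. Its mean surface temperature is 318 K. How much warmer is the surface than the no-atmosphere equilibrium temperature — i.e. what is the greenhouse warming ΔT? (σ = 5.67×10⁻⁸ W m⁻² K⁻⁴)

S = 2160/1.18² = 1551 W m⁻².
T_eq = [S(1−A)/(4σ)]^(1/4) = [1551×0.41/(4×5.67×10⁻⁸)]^(1/4) = 230.1 K.
ΔT = T_surf − T_eq = 318 − 230.1.

ΔT ≈ 87.9 K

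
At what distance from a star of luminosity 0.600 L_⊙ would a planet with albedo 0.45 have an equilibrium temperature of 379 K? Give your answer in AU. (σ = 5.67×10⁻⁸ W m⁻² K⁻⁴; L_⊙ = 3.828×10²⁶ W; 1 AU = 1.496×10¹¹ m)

d ≈ 0.310 AU

L = 0.600 × 3.828×10²⁶ = 2.30×10²⁶ W.
From T_eq⁴ = L(1−A)/(16πσd²): d = √[L(1−A)/(16πσT_eq⁴)].
d = √[2.30×10²⁶ × 0.55 / (16π × 5.67×10⁻⁸ × (379)⁴)] = 4.63×10¹⁰ m = 0.310 AU.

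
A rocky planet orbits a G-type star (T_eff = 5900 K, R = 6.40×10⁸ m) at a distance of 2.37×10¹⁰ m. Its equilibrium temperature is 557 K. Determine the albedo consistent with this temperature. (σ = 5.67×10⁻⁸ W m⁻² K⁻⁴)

L = 4πR_⋆²σT_⋆⁴ = 4π(6.40×10⁸)² × 5.67×10⁻⁸ × (5900)⁴ = 3.54×10²⁶ W.
S = L/(4πd²) = 5.01×10⁴ W m⁻².
From T_eq⁴ = S(1−A)/(4σ): 1−A = 4σT_eq⁴/S.
1−A = 4 × 5.67×10⁻⁸ × (557)⁴ / 5.01×10⁴ = 0.436.

A ≈ 0.56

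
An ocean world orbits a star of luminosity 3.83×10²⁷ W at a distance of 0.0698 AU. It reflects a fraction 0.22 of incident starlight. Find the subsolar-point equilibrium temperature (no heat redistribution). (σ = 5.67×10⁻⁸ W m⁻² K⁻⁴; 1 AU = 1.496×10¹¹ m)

d = 0.0698 AU = 1.04×10¹⁰ m.
Flux: S = L/(4πd²) = 3.83×10²⁷/(4π×(1.04×10¹⁰)²) = 2.80×10⁶ W m⁻².
At the subsolar point the surface absorbs S(1−A) and emits σT⁴ per unit area — no factor of 4, since only the local patch is in balance.
T = [2.80×10⁶ × 0.78 / 5.67×10⁻⁸]^(1/4) = (3.85×10¹³)^(1/4) = 2490 K.

T_ss ≈ 2490 K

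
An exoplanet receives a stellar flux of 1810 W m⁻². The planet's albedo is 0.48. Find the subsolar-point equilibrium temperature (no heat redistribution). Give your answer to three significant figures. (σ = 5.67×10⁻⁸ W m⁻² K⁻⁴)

T_ss ≈ 359 K

At the subsolar point the surface absorbs S(1−A) and emits σT⁴ per unit area — no factor of 4, since only the local patch is in balance.
T = [1810 × 0.52 / 5.67×10⁻⁸]^(1/4) = (1.66×10¹⁰)^(1/4) = 359 K.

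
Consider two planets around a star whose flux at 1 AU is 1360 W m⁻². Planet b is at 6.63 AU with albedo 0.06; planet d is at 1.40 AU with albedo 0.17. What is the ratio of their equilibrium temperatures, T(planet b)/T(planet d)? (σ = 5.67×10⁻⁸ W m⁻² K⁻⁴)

T₁/T₂ ≈ 0.474

T_eq = [S₀(1−A)/(4σd²)]^(1/4), so T ∝ (1−A)^(1/4) / √d.
T₁ = [1360×0.94/(4×5.67×10⁻⁸×6.63²)]^(1/4) = 106.41 K.
T₂ = [1360×0.83/(4×5.67×10⁻⁸×1.40²)]^(1/4) = 224.48 K.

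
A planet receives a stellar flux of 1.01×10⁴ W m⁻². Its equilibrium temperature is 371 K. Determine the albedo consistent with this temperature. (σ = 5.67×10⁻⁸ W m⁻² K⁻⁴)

A ≈ 0.57

From T_eq⁴ = S(1−A)/(4σ): 1−A = 4σT_eq⁴/S.
1−A = 4 × 5.67×10⁻⁸ × (371)⁴ / 1.01×10⁴ = 0.425.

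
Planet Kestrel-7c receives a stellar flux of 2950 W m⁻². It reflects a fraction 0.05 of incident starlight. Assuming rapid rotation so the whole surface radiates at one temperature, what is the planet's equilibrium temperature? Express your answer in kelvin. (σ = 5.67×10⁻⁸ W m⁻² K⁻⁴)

T_eq ≈ 333 K

Energy balance: absorbed = emitted ⇒ πR²·S(1−A) = 4πR²·σT_eq⁴, so T_eq⁴ = S(1−A)/(4σ).
T_eq = [2950 × 0.95 / (4 × 5.67×10⁻⁸)]^(1/4) = (1.24×10¹⁰)^(1/4) = 333 K.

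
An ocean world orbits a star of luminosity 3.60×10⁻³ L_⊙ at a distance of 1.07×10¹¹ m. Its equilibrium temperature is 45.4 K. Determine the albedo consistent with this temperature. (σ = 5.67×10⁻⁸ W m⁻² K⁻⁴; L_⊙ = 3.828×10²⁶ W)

L = 3.60×10⁻³ × 3.828×10²⁶ = 1.38×10²⁴ W.
Flux: S = L/(4πd²) = 1.38×10²⁴/(4π×(1.07×10¹¹)²) = 9.58 W m⁻².
From T_eq⁴ = S(1−A)/(4σ): 1−A = 4σT_eq⁴/S.
1−A = 4 × 5.67×10⁻⁸ × (45.4)⁴ / 9.58 = 0.101.

A ≈ 0.90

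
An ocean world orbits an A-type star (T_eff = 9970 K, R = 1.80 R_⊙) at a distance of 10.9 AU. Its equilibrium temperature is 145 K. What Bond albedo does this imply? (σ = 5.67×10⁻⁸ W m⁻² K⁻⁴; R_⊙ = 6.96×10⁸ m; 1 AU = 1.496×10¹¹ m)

A ≈ 0.70

R_⋆ = 1.80 × 6.96×10⁸ = 1.25×10⁹ m.
d = 10.9 AU = 1.63×10¹² m.
L = 4πR_⋆²σT_⋆⁴ = 4π(1.25×10⁹)² × 5.67×10⁻⁸ × (9970)⁴ = 1.10×10²⁸ W.
S = L/(4πd²) = 331 W m⁻².
From T_eq⁴ = S(1−A)/(4σ): 1−A = 4σT_eq⁴/S.
1−A = 4 × 5.67×10⁻⁸ × (145)⁴ / 331 = 0.303.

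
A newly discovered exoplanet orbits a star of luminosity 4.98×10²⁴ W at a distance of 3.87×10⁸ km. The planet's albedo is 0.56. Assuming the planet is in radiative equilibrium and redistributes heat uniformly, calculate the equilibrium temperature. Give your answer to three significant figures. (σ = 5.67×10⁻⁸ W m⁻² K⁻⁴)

d = 3.87×10⁸ km = 3.87×10¹¹ m.
Flux: S = L/(4πd²) = 4.98×10²⁴/(4π×(3.87×10¹¹)²) = 2.65 W m⁻².
Energy balance: absorbed = emitted ⇒ πR²·S(1−A) = 4πR²·σT_eq⁴, so T_eq⁴ = S(1−A)/(4σ).
T_eq = [2.65 × 0.44 / (4 × 5.67×10⁻⁸)]^(1/4) = (5.13×10⁶)^(1/4) = 47.6 K.

T_eq ≈ 47.6 K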